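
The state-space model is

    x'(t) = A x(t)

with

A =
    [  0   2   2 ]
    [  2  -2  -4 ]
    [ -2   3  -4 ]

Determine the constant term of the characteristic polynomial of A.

Expand det(sI - A) for the 3×3 matrix.
p(s) = s^3 + 6s^2 + 20s - 36.
(Check: constant term = det(-A) = (-1)^3 det A = -36; coefficient of s^2 = -tr A = 6.)
The constant term is -36.

-36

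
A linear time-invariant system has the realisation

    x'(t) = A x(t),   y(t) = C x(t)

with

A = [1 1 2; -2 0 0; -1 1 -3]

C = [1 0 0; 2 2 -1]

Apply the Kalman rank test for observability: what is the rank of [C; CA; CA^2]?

3

CA = [[1, 1, 2], [-1, 1, 7]]
CA^2 = [[-3, 3, -4], [-10, 6, -23]]
Observability matrix O = [C; CA; CA^2] = [[1, 0, 0], [2, 2, -1], [1, 1, 2], [-1, 1, 7], [-3, 3, -4], [-10, 6, -23]]
Take the 3×3 submatrix of O formed by rows 1, 2, 3: [[1, 0, 0], [2, 2, -1], [1, 1, 2]]. Its determinant is 1·(2·2 - (-1)·1) - 0·(2·2 - (-1)·1) + 0·(2·1 - 2·1) = 1·5 - 0·5 + 0·0 = 5 ≠ 0.
So rank(O) ≥ 3; since O has 3 columns, rank(O) = 3.
rank(O) = 3 = n, so the pair (A, C) is completely observable.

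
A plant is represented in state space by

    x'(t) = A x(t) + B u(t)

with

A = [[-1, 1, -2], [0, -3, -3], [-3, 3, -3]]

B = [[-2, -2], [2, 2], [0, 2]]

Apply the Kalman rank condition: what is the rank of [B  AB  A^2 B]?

3

AB = [[4, 0], [-6, -12], [12, 6]]
A^2B = [[-34, -24], [-18, 18], [-66, -54]]
Controllability matrix C = [B  AB  A^2B] = [[-2, -2, 4, 0, -34, -24], [2, 2, -6, -12, -18, 18], [0, 2, 12, 6, -66, -54]]
Take the 3×3 submatrix of C formed by columns 1, 2, 3: [[-2, -2, 4], [2, 2, -6], [0, 2, 12]]. Its determinant is (-2)·(2·12 - (-6)·2) - (-2)·(2·12 - (-6)·0) + 4·(2·2 - 2·0) = (-2)·36 - (-2)·24 + 4·4 = -8 ≠ 0.
So rank(C) ≥ 3; since C has 3 rows, rank(C) = 3.
rank(C) = 3 = n, so the pair (A, B) is completely controllable.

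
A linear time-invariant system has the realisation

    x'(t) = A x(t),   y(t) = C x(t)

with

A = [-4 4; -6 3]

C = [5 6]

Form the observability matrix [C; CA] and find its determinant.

CA = [[-56, 38]]
Observability matrix O = [C; CA] = [[5, 6], [-56, 38]]
det(O) = 5·38 - 6·(-56) = 190 - (-336) = 526
Since det(O) ≠ 0, rank(O) = 2 and the system is completely observable.

526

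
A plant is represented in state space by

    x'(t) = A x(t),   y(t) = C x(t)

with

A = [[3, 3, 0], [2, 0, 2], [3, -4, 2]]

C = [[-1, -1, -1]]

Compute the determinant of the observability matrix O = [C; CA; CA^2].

-148

CA = [[-8, 1, -4]]
CA^2 = [[-34, -8, -6]]
Observability matrix O = [C; CA; CA^2] = [[-1, -1, -1], [-8, 1, -4], [-34, -8, -6]]
Expanding along the first row, det(O) = (-1)·(1·(-6) - (-4)·(-8)) - (-1)·((-8)·(-6) - (-4)·(-34)) + (-1)·((-8)·(-8) - 1·(-34)) = (-1)·(-38) - (-1)·(-88) + (-1)·98 = -148
Since det(O) ≠ 0, rank(O) = 3 and the system is completely observable.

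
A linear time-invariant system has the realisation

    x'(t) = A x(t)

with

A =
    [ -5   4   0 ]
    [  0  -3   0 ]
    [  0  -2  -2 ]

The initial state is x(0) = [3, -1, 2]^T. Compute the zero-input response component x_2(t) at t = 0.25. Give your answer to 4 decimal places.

-0.4724

det(sI - A) = s^3 - (tr A)s^2 + (M11 + M22 + M33)s - det A, where Mii is the 2×2 principal minor of A obtained by deleting row i and column i.
tr A = (-5) + (-3) + (-2) = -10; M11 = (-3)·(-2) - 0·(-2) = 6 - 0 = 6; M22 = (-5)·(-2) - 0·0 = 10 - 0 = 10; M33 = (-5)·(-3) - 4·0 = 15 - 0 = 15; sum of minors = 31.
det A = (-5)·((-3)·(-2) - 0·(-2)) - 4·(0·(-2) - 0·0) + 0·(0·(-2) - (-3)·0) = (-5)·6 - 4·0 + 0·0 = -30.
So p(s) = det(sI - A) = s^3 + 10s^2 + 31s + 30.
Rational-root test: any integer root divides 30. Testing small divisors, s = -2 works: p(-2) = -8 + 40 + (-62) + 30 = 0, so (s + 2) is a factor.
Dividing, p(s) = (s + 2)(s^2 + 8s + 15).
Factor s^2 + 8s + 15: two numbers with sum -8 and product 15 are -3 and -5, so s^2 + 8s + 15 = (s + 3)(s + 5).
Hence p(s) = (s + 2) (s + 3) (s + 5), with roots -5, -3, -2.
The eigenvalues -5, -3, -2 are distinct and real, so A is diagonalisable and x(t) = e^{At} x(0) = V diag(e^{λ_i t}) V^{-1} x(0), where the columns of V are the eigenvectors.
λ = -5: A - (-5)I = [[0, 4, 0], [0, 2, 0], [0, -2, 3]]. v must be orthogonal to every row; (row 1) × (row 3) = [12, 0, 0], so take v_1 = [1, 0, 0]^T.
λ = -3: A - (-3)I = [[-2, 4, 0], [0, 0, 0], [0, -2, 1]]. v must be orthogonal to every row; (row 1) × (row 3) = [4, 2, 4], so take v_2 = [2, 1, 2]^T.
λ = -2: A - (-2)I = [[-3, 4, 0], [0, -1, 0], [0, -2, 0]]. v must be orthogonal to every row; (row 1) × (row 2) = [0, 0, 3], so take v_3 = [0, 0, 1]^T.
V = [v_1 v_2 v_3] = [[1, 2, 0], [0, 1, 0], [0, 2, 1]] has det V = 1, so V^{-1} = adj(V)/det V = [[1, -2, 0], [0, 1, 0], [0, -2, 1]].
Modal coordinates z(0) = V^{-1} x(0): 1·3 + (-2)·(-1) + 0·2 = 5; 0·3 + 1·(-1) + 0·2 = -1; 0·3 + (-2)·(-1) + 1·2 = 4; so z(0) = [5, -1, 4]^T.
x_2(t) = Σ_i (v_i)_2 · z_i(0) · e^{λ_i t} (row 2 of V times the modal terms).
x_2(0.25) = 0·5·e^{-5·0.25} + 1·(-1)·e^{-3·0.25} + 0·4·e^{-2·0.25} = 0·0.286505 + (-1)·0.472367 + 0·0.606531 = -0.4724.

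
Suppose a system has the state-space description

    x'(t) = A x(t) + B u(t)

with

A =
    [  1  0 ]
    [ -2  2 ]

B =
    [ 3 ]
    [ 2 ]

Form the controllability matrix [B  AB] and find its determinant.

AB = [[3], [-2]]
Controllability matrix C = [B  AB] = [[3, 3], [2, -2]]
det(C) = 3·(-2) - 3·2 = -6 - 6 = -12
Since det(C) ≠ 0, rank(C) = 2 and the system is completely controllable.

-12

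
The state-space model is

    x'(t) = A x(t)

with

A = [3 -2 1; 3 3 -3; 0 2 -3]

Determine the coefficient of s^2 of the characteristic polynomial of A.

-3

Expand det(sI - A) for the 3×3 matrix.
p(s) = s^3 - 3s^2 + 3s + 21.
(Check: constant term = det(-A) = (-1)^3 det A = 21; coefficient of s^2 = -tr A = -3.)
The coefficient of s^2 is -3.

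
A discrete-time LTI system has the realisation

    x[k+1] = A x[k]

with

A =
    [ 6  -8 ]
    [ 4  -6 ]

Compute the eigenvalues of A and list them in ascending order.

det(zI - A) = z^2 - (tr A)z + det A, with tr A = 6 + (-6) = 0 and det A = 6·(-6) - (-8)·4 = -36 - (-32) = -4.
So p(z) = det(zI - A) = z^2 - 4.
Factor z^2 - 4: two numbers with sum 0 and product -4 are 2 and -2, so z^2 - 4 = (z - 2)(z + 2).
Hence p(z) = (z - 2) (z + 2), with roots -2, 2.

-2, 2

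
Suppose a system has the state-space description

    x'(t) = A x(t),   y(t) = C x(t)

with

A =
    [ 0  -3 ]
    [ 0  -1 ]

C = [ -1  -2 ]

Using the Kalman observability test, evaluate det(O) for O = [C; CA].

CA = [[0, 5]]
Observability matrix O = [C; CA] = [[-1, -2], [0, 5]]
det(O) = (-1)·5 - (-2)·0 = -5 - 0 = -5
Since det(O) ≠ 0, rank(O) = 2 and the system is completely observable.

-5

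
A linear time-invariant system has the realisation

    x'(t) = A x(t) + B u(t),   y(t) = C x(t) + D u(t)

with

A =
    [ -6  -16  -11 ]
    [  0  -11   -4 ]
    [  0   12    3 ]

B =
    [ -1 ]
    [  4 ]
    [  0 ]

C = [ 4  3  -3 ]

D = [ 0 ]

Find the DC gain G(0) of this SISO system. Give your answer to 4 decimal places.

-27.6000

G(0) = C(-A)^{-1}B + D = -C A^{-1} B + D.
det A = -90, so A^{-1} = (1/-90)·adj(A) = [[-1/6, 14/15, 19/30], [0, 1/5, 4/15], [0, -4/5, -11/15]]
A^{-1} B = [39/10, 4/5, -16/5]^T
C A^{-1} B = 138/5
G(0) = D - C A^{-1} B = 0 - (138/5) = -138/5 ≈ -27.6000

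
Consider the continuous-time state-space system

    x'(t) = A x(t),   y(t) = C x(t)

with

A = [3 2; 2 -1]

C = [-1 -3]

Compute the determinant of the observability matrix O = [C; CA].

CA = [[-9, 1]]
Observability matrix O = [C; CA] = [[-1, -3], [-9, 1]]
det(O) = (-1)·1 - (-3)·(-9) = -1 - 27 = -28
Since det(O) ≠ 0, rank(O) = 2 and the system is completely observable.

-28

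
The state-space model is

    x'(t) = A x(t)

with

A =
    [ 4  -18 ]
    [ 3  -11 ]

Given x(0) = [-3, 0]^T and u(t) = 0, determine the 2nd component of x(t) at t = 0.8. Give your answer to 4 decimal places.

-0.5507

det(sI - A) = s^2 - (tr A)s + det A, with tr A = 4 + (-11) = -7 and det A = 4·(-11) - (-18)·3 = -44 - (-54) = 10.
So p(s) = det(sI - A) = s^2 + 7s + 10.
Factor s^2 + 7s + 10: two numbers with sum -7 and product 10 are -2 and -5, so s^2 + 7s + 10 = (s + 2)(s + 5).
Hence p(s) = (s + 2) (s + 5), with roots -5, -2.
The eigenvalues -5, -2 are distinct and real, so A is diagonalisable and x(t) = e^{At} x(0) = V diag(e^{λ_i t}) V^{-1} x(0), where the columns of V are the eigenvectors.
λ = -5: A - (-5)I = [[9, -18], [3, -6]]. Row 1 gives 9·v1 + (-18)·v2 = 0, so take v_1 = [-2, -1]^T.
λ = -2: A - (-2)I = [[6, -18], [3, -9]]. Row 1 gives 6·v1 + (-18)·v2 = 0, so take v_2 = [-3, -1]^T.
V = [v_1 v_2] = [[-2, -3], [-1, -1]] has det V = -1, so V^{-1} = adj(V)/det V = [[1, -3], [-1, 2]].
Modal coordinates z(0) = V^{-1} x(0): 1·(-3) + (-3)·0 = -3; (-1)·(-3) + 2·0 = 3; so z(0) = [-3, 3]^T.
x_2(t) = Σ_i (v_i)_2 · z_i(0) · e^{λ_i t} (row 2 of V times the modal terms).
x_2(0.8) = (-1)·(-3)·e^{-5·0.8} + (-1)·3·e^{-2·0.8} = 3·0.018316 + (-3)·0.201897 = -0.5507.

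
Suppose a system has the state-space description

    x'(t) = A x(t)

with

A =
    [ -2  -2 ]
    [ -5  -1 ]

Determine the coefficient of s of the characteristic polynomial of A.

For a 2×2 matrix, det(sI - A) = s^2 - (tr A)s + det A.
tr A = -3, det A = -8.
So p(s) = s^2 + 3s - 8.
The coefficient of s is 3.

3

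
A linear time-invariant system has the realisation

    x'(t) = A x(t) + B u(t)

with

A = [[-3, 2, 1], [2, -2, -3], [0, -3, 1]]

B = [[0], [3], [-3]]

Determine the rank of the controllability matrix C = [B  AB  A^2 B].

AB = [[3], [3], [-12]]
A^2B = [[-15], [36], [-21]]
Controllability matrix C = [B  AB  A^2B] = [[0, 3, -15], [3, 3, 36], [-3, -12, -21]]
det(C) = 0·(3·(-21) - 36·(-12)) - 3·(3·(-21) - 36·(-3)) + (-15)·(3·(-12) - 3·(-3)) = 0·369 - 3·45 + (-15)·(-27) = 270 ≠ 0, so rank(C) = 3.
rank(C) = 3 = n, so the pair (A, B) is completely controllable.

3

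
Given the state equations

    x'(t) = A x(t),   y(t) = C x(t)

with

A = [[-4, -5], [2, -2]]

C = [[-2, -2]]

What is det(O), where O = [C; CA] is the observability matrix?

CA = [[4, 14]]
Observability matrix O = [C; CA] = [[-2, -2], [4, 14]]
det(O) = (-2)·14 - (-2)·4 = -28 - (-8) = -20
Since det(O) ≠ 0, rank(O) = 2 and the system is completely observable.

-20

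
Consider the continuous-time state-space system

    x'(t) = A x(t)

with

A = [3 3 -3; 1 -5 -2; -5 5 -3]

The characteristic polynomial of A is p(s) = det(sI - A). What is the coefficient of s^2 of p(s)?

Expand det(sI - A) for the 3×3 matrix.
p(s) = s^3 + 5s^2 - 17s - 174.
(Check: constant term = det(-A) = (-1)^3 det A = -174; coefficient of s^2 = -tr A = 5.)
The coefficient of s^2 is 5.

5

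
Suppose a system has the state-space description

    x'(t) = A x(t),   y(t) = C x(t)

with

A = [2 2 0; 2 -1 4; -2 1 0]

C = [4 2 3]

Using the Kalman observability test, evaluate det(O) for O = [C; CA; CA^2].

556

CA = [[6, 9, 8]]
CA^2 = [[14, 11, 36]]
Observability matrix O = [C; CA; CA^2] = [[4, 2, 3], [6, 9, 8], [14, 11, 36]]
Expanding along the first row, det(O) = 4·(9·36 - 8·11) - 2·(6·36 - 8·14) + 3·(6·11 - 9·14) = 4·236 - 2·104 + 3·(-60) = 556
Since det(O) ≠ 0, rank(O) = 3 and the system is completely observable.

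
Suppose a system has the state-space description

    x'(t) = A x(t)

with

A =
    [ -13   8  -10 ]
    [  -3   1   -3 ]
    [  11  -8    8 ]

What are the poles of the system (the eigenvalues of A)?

-3, -2, 1

det(sI - A) = s^3 - (tr A)s^2 + (M11 + M22 + M33)s - det A, where Mii is the 2×2 principal minor of A obtained by deleting row i and column i.
tr A = (-13) + 1 + 8 = -4; M11 = 1·8 - (-3)·(-8) = 8 - 24 = -16; M22 = (-13)·8 - (-10)·11 = -104 - (-110) = 6; M33 = (-13)·1 - 8·(-3) = -13 - (-24) = 11; sum of minors = 1.
det A = (-13)·(1·8 - (-3)·(-8)) - 8·((-3)·8 - (-3)·11) + (-10)·((-3)·(-8) - 1·11) = (-13)·(-16) - 8·9 + (-10)·13 = 6.
So p(s) = det(sI - A) = s^3 + 4s^2 + s - 6.
Rational-root test: any integer root divides -6. Testing small divisors, s = 1 works: p(1) = 1 + 4 + 1 + (-6) = 0, so (s - 1) is a factor.
Dividing, p(s) = (s - 1)(s^2 + 5s + 6).
Factor s^2 + 5s + 6: two numbers with sum -5 and product 6 are -2 and -3, so s^2 + 5s + 6 = (s + 2)(s + 3).
Hence p(s) = (s - 1) (s + 2) (s + 3), with roots -3, -2, 1.
At least one eigenvalue has non-negative real part, so the system is not asymptotically stable.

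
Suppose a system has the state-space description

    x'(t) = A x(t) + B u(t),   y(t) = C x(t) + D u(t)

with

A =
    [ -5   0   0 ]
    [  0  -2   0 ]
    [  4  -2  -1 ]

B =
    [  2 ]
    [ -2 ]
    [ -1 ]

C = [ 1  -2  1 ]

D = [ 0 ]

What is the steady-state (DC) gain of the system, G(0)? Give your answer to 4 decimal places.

5.0000

G(0) = C(-A)^{-1}B + D = -C A^{-1} B + D.
det A = -10, so A^{-1} = (1/-10)·adj(A) = [[-1/5, 0, 0], [0, -1/2, 0], [-4/5, 1, -1]]
A^{-1} B = [-2/5, 1, -13/5]^T
C A^{-1} B = -5
G(0) = D - C A^{-1} B = 0 - (-5) = 5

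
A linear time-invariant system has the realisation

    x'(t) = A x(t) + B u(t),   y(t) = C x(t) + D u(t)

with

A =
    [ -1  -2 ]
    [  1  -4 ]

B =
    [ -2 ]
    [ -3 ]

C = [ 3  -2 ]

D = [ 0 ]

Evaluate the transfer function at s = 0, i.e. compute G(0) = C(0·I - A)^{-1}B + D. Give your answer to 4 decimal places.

0.6667

G(0) = C(-A)^{-1}B + D = -C A^{-1} B + D.
det A = 6, so A^{-1} = (1/6)·adj(A) = [[-2/3, 1/3], [-1/6, -1/6]]
A^{-1} B = [1/3, 5/6]^T
C A^{-1} B = -2/3
G(0) = D - C A^{-1} B = 0 - (-2/3) = 2/3 ≈ 0.6667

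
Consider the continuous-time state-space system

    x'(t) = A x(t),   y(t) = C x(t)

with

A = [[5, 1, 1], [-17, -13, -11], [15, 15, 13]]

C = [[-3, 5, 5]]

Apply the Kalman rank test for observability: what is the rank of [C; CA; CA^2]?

CA = [[-25, 7, 7]]
CA^2 = [[-139, -11, -11]]
Observability matrix O = [C; CA; CA^2] = [[-3, 5, 5], [-25, 7, 7], [-139, -11, -11]]
The columns c1, c2, c3 of O are linearly dependent: -c2 + c3 = 0 (check each entry), so rank(O) ≤ 2.
The 2×2 minor from rows 1, 2, columns 1, 2 is (-3)·7 - 5·(-25) = -21 - (-125) = 104 ≠ 0, so rank(O) = 2.
rank(O) = 2 < n = 3, so the pair (A, C) is not completely observable.

2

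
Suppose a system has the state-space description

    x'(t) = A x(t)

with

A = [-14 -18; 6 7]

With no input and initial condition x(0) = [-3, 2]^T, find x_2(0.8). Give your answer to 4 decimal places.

0.4038

det(sI - A) = s^2 - (tr A)s + det A, with tr A = (-14) + 7 = -7 and det A = (-14)·7 - (-18)·6 = -98 - (-108) = 10.
So p(s) = det(sI - A) = s^2 + 7s + 10.
Factor s^2 + 7s + 10: two numbers with sum -7 and product 10 are -2 and -5, so s^2 + 7s + 10 = (s + 2)(s + 5).
Hence p(s) = (s + 2) (s + 5), with roots -5, -2.
The eigenvalues -5, -2 are distinct and real, so A is diagonalisable and x(t) = e^{At} x(0) = V diag(e^{λ_i t}) V^{-1} x(0), where the columns of V are the eigenvectors.
λ = -5: A - (-5)I = [[-9, -18], [6, 12]]. Row 1 gives (-9)·v1 + (-18)·v2 = 0, so take v_1 = [-2, 1]^T.
λ = -2: A - (-2)I = [[-12, -18], [6, 9]]. Row 1 gives (-12)·v1 + (-18)·v2 = 0, so take v_2 = [3, -2]^T.
V = [v_1 v_2] = [[-2, 3], [1, -2]] has det V = 1, so V^{-1} = adj(V)/det V = [[-2, -3], [-1, -2]].
Modal coordinates z(0) = V^{-1} x(0): (-2)·(-3) + (-3)·2 = 0; (-1)·(-3) + (-2)·2 = -1; so z(0) = [0, -1]^T.
x_2(t) = Σ_i (v_i)_2 · z_i(0) · e^{λ_i t} (row 2 of V times the modal terms).
x_2(0.8) = 1·0·e^{-5·0.8} + (-2)·(-1)·e^{-2·0.8} = 0·0.018316 + 2·0.201897 = 0.4038.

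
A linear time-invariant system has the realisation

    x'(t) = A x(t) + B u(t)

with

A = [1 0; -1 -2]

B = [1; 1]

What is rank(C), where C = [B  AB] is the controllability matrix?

2

AB = [[1], [-3]]
Controllability matrix C = [B  AB] = [[1, 1], [1, -3]]
det(C) = 1·(-3) - 1·1 = -3 - 1 = -4 ≠ 0, so rank(C) = 2.
rank(C) = 2 = n, so the pair (A, B) is completely controllable.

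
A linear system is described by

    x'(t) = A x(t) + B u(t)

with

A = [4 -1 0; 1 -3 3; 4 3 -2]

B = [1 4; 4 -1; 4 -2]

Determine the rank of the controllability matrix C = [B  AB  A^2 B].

AB = [[0, 17], [1, 1], [8, 17]]
A^2B = [[-1, 67], [21, 65], [-13, 37]]
Controllability matrix C = [B  AB  A^2B] = [[1, 4, 0, 17, -1, 67], [4, -1, 1, 1, 21, 65], [4, -2, 8, 17, -13, 37]]
Take the 3×3 submatrix of C formed by columns 1, 2, 3: [[1, 4, 0], [4, -1, 1], [4, -2, 8]]. Its determinant is 1·((-1)·8 - 1·(-2)) - 4·(4·8 - 1·4) + 0·(4·(-2) - (-1)·4) = 1·(-6) - 4·28 + 0·(-4) = -118 ≠ 0.
So rank(C) ≥ 3; since C has 3 rows, rank(C) = 3.
rank(C) = 3 = n, so the pair (A, B) is completely controllable.

3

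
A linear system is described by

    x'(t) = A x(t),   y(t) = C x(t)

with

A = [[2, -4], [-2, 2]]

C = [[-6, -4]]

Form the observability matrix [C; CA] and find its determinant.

CA = [[-4, 16]]
Observability matrix O = [C; CA] = [[-6, -4], [-4, 16]]
det(O) = (-6)·16 - (-4)·(-4) = -96 - 16 = -112
Since det(O) ≠ 0, rank(O) = 2 and the system is completely observable.

-112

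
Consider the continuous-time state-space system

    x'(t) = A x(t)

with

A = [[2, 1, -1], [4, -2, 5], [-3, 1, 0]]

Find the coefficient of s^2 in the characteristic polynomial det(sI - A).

Expand det(sI - A) for the 3×3 matrix.
p(s) = s^3 - 16s + 23.
(Check: constant term = det(-A) = (-1)^3 det A = 23; coefficient of s^2 = -tr A = 0.)
The coefficient of s^2 is 0.

0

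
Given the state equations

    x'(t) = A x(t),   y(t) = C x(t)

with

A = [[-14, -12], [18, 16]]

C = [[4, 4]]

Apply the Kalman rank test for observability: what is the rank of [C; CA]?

CA = [[16, 16]]
Observability matrix O = [C; CA] = [[4, 4], [16, 16]]
Every row of O is a scalar multiple of row 1 = [4, 4] (multipliers 1, 4), so the rows span a one-dimensional space.
O ≠ 0, hence rank(O) = 1.
rank(O) = 1 < n = 2, so the pair (A, C) is not completely observable.

1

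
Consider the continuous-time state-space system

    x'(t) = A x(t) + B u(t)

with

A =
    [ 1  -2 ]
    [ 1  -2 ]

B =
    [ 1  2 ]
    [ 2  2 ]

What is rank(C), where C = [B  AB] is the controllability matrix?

2

AB = [[-3, -2], [-3, -2]]
Controllability matrix C = [B  AB] = [[1, 2, -3, -2], [2, 2, -3, -2]]
Take the 2×2 submatrix of C formed by columns 1, 2: [[1, 2], [2, 2]]. Its determinant is 1·2 - 2·2 = 2 - 4 = -2 ≠ 0.
So rank(C) ≥ 2; since C has 2 rows, rank(C) = 2.
rank(C) = 2 = n, so the pair (A, B) is completely controllable.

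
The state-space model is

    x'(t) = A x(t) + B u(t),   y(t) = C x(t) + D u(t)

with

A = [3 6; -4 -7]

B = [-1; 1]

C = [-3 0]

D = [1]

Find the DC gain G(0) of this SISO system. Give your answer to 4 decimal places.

2.0000

G(0) = C(-A)^{-1}B + D = -C A^{-1} B + D.
det A = 3, so A^{-1} = (1/3)·adj(A) = [[-7/3, -2], [4/3, 1]]
A^{-1} B = [1/3, -1/3]^T
C A^{-1} B = -1
G(0) = D - C A^{-1} B = 1 - (-1) = 2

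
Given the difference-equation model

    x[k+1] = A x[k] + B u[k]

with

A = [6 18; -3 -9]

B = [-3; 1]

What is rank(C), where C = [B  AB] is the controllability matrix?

1

AB = [[0], [0]]
Controllability matrix C = [B  AB] = [[-3, 0], [1, 0]]
Every column of C is a scalar multiple of column 1 = [-3, 1] (multipliers 1, 0), so the columns span a one-dimensional space.
C ≠ 0, hence rank(C) = 1.
rank(C) = 1 < n = 2, so the pair (A, B) is not completely controllable.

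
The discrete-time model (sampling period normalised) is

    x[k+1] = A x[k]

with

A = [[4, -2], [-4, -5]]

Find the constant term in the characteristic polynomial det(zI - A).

For a 2×2 matrix, det(zI - A) = z^2 - (tr A)z + det A.
tr A = -1, det A = -28.
So p(z) = z^2 + z - 28.
The constant term is -28.

-28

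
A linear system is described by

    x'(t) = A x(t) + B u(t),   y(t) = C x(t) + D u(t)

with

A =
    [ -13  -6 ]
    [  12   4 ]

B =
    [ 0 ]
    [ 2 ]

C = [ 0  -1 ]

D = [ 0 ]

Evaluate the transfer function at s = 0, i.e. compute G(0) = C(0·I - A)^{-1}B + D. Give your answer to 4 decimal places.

-1.3000

G(0) = C(-A)^{-1}B + D = -C A^{-1} B + D.
det A = 20, so A^{-1} = (1/20)·adj(A) = [[1/5, 3/10], [-3/5, -13/20]]
A^{-1} B = [3/5, -13/10]^T
C A^{-1} B = 13/10
G(0) = D - C A^{-1} B = 0 - (13/10) = -13/10 ≈ -1.3000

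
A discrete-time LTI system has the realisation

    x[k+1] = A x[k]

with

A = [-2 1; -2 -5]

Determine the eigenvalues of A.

det(zI - A) = z^2 - (tr A)z + det A, with tr A = (-2) + (-5) = -7 and det A = (-2)·(-5) - 1·(-2) = 10 - (-2) = 12.
So p(z) = det(zI - A) = z^2 + 7z + 12.
Factor z^2 + 7z + 12: two numbers with sum -7 and product 12 are -3 and -4, so z^2 + 7z + 12 = (z + 3)(z + 4).
Hence p(z) = (z + 3) (z + 4), with roots -4, -3.

-4, -3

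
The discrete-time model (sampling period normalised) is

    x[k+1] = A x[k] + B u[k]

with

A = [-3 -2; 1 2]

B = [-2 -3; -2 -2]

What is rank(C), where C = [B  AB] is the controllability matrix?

AB = [[10, 13], [-6, -7]]
Controllability matrix C = [B  AB] = [[-2, -3, 10, 13], [-2, -2, -6, -7]]
Take the 2×2 submatrix of C formed by columns 1, 2: [[-2, -3], [-2, -2]]. Its determinant is (-2)·(-2) - (-3)·(-2) = 4 - 6 = -2 ≠ 0.
So rank(C) ≥ 2; since C has 2 rows, rank(C) = 2.
rank(C) = 2 = n, so the pair (A, B) is completely controllable.

2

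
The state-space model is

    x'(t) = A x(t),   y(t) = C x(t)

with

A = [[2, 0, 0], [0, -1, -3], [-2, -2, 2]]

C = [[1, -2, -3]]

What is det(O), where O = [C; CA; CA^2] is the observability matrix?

0

CA = [[8, 8, 0]]
CA^2 = [[16, -8, -24]]
Observability matrix O = [C; CA; CA^2] = [[1, -2, -3], [8, 8, 0], [16, -8, -24]]
Expanding along the first row, det(O) = 1·(8·(-24) - 0·(-8)) - (-2)·(8·(-24) - 0·16) + (-3)·(8·(-8) - 8·16) = 1·(-192) - (-2)·(-192) + (-3)·(-192) = 0
Since det(O) = 0, rank(O) < 3 and the system is not completely observable.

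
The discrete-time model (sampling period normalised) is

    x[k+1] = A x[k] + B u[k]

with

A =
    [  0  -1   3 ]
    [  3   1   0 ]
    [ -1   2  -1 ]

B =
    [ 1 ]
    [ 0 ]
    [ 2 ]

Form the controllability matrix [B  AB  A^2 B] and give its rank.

AB = [[6], [3], [-3]]
A^2B = [[-12], [21], [3]]
Controllability matrix C = [B  AB  A^2B] = [[1, 6, -12], [0, 3, 21], [2, -3, 3]]
det(C) = 1·(3·3 - 21·(-3)) - 6·(0·3 - 21·2) + (-12)·(0·(-3) - 3·2) = 1·72 - 6·(-42) + (-12)·(-6) = 396 ≠ 0, so rank(C) = 3.
rank(C) = 3 = n, so the pair (A, B) is completely controllable.

3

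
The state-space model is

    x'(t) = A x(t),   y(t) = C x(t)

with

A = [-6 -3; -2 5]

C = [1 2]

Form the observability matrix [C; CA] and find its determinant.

27

CA = [[-10, 7]]
Observability matrix O = [C; CA] = [[1, 2], [-10, 7]]
det(O) = 1·7 - 2·(-10) = 7 - (-20) = 27
Since det(O) ≠ 0, rank(O) = 2 and the system is completely observable.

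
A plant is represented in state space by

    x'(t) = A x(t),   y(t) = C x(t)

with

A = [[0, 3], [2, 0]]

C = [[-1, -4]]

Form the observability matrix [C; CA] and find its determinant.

CA = [[-8, -3]]
Observability matrix O = [C; CA] = [[-1, -4], [-8, -3]]
det(O) = (-1)·(-3) - (-4)·(-8) = 3 - 32 = -29
Since det(O) ≠ 0, rank(O) = 2 and the system is completely observable.

-29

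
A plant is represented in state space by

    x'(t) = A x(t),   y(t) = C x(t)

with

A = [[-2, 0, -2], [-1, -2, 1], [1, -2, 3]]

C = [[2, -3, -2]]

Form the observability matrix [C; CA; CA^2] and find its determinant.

-1064

CA = [[-3, 10, -13]]
CA^2 = [[-17, 6, -23]]
Observability matrix O = [C; CA; CA^2] = [[2, -3, -2], [-3, 10, -13], [-17, 6, -23]]
Expanding along the first row, det(O) = 2·(10·(-23) - (-13)·6) - (-3)·((-3)·(-23) - (-13)·(-17)) + (-2)·((-3)·6 - 10·(-17)) = 2·(-152) - (-3)·(-152) + (-2)·152 = -1064
Since det(O) ≠ 0, rank(O) = 3 and the system is completely observable.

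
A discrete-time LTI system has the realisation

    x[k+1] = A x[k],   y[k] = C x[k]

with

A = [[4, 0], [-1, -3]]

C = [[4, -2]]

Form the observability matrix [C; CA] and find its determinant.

CA = [[18, 6]]
Observability matrix O = [C; CA] = [[4, -2], [18, 6]]
det(O) = 4·6 - (-2)·18 = 24 - (-36) = 60
Since det(O) ≠ 0, rank(O) = 2 and the system is completely observable.

60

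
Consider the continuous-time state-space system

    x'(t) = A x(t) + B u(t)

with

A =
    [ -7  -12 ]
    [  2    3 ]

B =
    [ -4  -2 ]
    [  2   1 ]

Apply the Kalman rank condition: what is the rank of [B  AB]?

AB = [[4, 2], [-2, -1]]
Controllability matrix C = [B  AB] = [[-4, -2, 4, 2], [2, 1, -2, -1]]
Every column of C is a scalar multiple of column 1 = [-4, 2] (multipliers 1, 1/2, -1, -1/2), so the columns span a one-dimensional space.
C ≠ 0, hence rank(C) = 1.
rank(C) = 1 < n = 2, so the pair (A, B) is not completely controllable.

1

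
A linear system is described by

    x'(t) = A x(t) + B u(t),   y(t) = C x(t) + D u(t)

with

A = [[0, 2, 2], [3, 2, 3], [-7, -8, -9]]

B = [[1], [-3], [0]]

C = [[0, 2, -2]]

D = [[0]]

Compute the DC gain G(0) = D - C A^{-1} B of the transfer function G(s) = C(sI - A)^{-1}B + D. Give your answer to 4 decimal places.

G(0) = C(-A)^{-1}B + D = -C A^{-1} B + D.
det A = -8, so A^{-1} = (1/-8)·adj(A) = [[-3/4, -1/4, -1/4], [-3/4, -7/4, -3/4], [5/4, 7/4, 3/4]]
A^{-1} B = [0, 9/2, -4]^T
C A^{-1} B = 17
G(0) = D - C A^{-1} B = 0 - (17) = -17

-17.0000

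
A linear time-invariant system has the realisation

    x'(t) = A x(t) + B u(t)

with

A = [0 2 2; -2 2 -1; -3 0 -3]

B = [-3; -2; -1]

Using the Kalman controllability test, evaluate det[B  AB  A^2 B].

0

AB = [[-6], [3], [12]]
A^2B = [[30], [6], [-18]]
Controllability matrix C = [B  AB  A^2B] = [[-3, -6, 30], [-2, 3, 6], [-1, 12, -18]]
Expanding along the first row, det(C) = (-3)·(3·(-18) - 6·12) - (-6)·((-2)·(-18) - 6·(-1)) + 30·((-2)·12 - 3·(-1)) = (-3)·(-126) - (-6)·42 + 30·(-21) = 0
Since det(C) = 0, rank(C) < 3 and the system is not completely controllable.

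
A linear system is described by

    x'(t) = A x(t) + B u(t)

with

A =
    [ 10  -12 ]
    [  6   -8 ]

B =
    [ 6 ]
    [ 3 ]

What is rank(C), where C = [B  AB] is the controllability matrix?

AB = [[24], [12]]
Controllability matrix C = [B  AB] = [[6, 24], [3, 12]]
Every column of C is a scalar multiple of column 1 = [6, 3] (multipliers 1, 4), so the columns span a one-dimensional space.
C ≠ 0, hence rank(C) = 1.
rank(C) = 1 < n = 2, so the pair (A, B) is not completely controllable.

1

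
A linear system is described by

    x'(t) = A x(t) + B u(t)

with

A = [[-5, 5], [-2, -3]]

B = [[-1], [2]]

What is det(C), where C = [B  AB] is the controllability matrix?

AB = [[15], [-4]]
Controllability matrix C = [B  AB] = [[-1, 15], [2, -4]]
det(C) = (-1)·(-4) - 15·2 = 4 - 30 = -26
Since det(C) ≠ 0, rank(C) = 2 and the system is completely controllable.

-26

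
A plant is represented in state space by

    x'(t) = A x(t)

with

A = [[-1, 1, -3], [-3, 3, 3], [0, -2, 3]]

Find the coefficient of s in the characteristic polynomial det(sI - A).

Expand det(sI - A) for the 3×3 matrix.
p(s) = s^3 - 5s^2 + 12s + 24.
(Check: constant term = det(-A) = (-1)^3 det A = 24; coefficient of s^2 = -tr A = -5.)
The coefficient of s is 12.

12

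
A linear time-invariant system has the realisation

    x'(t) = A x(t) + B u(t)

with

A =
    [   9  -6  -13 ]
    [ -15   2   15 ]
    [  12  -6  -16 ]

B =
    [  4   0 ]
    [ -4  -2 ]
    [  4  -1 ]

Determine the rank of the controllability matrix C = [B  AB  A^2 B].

AB = [[8, 25], [-8, -19], [8, 28]]
A^2B = [[16, -25], [-16, 7], [16, -34]]
Controllability matrix C = [B  AB  A^2B] = [[4, 0, 8, 25, 16, -25], [-4, -2, -8, -19, -16, 7], [4, -1, 8, 28, 16, -34]]
The rows r1, r2, r3 of C are linearly dependent: -3·r1 - r2 + 2·r3 = 0 (check each entry), so rank(C) ≤ 2.
The 2×2 minor from rows 1, 2, columns 1, 2 is 4·(-2) - 0·(-4) = -8 - 0 = -8 ≠ 0, so rank(C) = 2.
rank(C) = 2 < n = 3, so the pair (A, B) is not completely controllable.

2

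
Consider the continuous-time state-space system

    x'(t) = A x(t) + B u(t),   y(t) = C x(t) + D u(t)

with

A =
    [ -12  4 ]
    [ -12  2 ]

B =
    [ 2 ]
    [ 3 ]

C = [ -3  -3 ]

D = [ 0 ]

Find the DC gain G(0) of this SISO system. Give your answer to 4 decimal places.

-2.5000

G(0) = C(-A)^{-1}B + D = -C A^{-1} B + D.
det A = 24, so A^{-1} = (1/24)·adj(A) = [[1/12, -1/6], [1/2, -1/2]]
A^{-1} B = [-1/3, -1/2]^T
C A^{-1} B = 5/2
G(0) = D - C A^{-1} B = 0 - (5/2) = -5/2 ≈ -2.5000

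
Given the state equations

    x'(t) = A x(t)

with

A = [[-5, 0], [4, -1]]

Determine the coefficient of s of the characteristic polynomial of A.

For a 2×2 matrix, det(sI - A) = s^2 - (tr A)s + det A.
tr A = -6, det A = 5.
So p(s) = s^2 + 6s + 5.
The coefficient of s is 6.

6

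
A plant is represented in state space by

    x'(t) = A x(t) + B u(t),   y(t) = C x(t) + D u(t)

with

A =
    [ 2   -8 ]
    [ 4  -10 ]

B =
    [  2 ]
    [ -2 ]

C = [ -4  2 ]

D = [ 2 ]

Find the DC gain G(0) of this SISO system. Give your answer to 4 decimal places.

G(0) = C(-A)^{-1}B + D = -C A^{-1} B + D.
det A = 12, so A^{-1} = (1/12)·adj(A) = [[-5/6, 2/3], [-1/3, 1/6]]
A^{-1} B = [-3, -1]^T
C A^{-1} B = 10
G(0) = D - C A^{-1} B = 2 - (10) = -8

-8.0000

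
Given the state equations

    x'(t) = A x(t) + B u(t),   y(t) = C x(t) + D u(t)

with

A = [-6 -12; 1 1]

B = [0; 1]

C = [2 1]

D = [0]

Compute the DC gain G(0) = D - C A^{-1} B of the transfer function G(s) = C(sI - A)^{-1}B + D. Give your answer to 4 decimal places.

-3.0000

G(0) = C(-A)^{-1}B + D = -C A^{-1} B + D.
det A = 6, so A^{-1} = (1/6)·adj(A) = [[1/6, 2], [-1/6, -1]]
A^{-1} B = [2, -1]^T
C A^{-1} B = 3
G(0) = D - C A^{-1} B = 0 - (3) = -3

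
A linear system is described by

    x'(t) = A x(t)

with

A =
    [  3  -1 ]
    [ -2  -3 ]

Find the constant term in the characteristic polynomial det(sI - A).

For a 2×2 matrix, det(sI - A) = s^2 - (tr A)s + det A.
tr A = 0, det A = -11.
So p(s) = s^2 - 11.
The constant term is -11.

-11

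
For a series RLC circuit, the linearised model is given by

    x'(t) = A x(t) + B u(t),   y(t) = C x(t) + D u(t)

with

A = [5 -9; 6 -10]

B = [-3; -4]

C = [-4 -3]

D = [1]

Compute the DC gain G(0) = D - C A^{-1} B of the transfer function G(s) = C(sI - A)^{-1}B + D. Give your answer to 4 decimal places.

G(0) = C(-A)^{-1}B + D = -C A^{-1} B + D.
det A = 4, so A^{-1} = (1/4)·adj(A) = [[-5/2, 9/4], [-3/2, 5/4]]
A^{-1} B = [-3/2, -1/2]^T
C A^{-1} B = 15/2
G(0) = D - C A^{-1} B = 1 - (15/2) = -13/2 ≈ -6.5000

-6.5000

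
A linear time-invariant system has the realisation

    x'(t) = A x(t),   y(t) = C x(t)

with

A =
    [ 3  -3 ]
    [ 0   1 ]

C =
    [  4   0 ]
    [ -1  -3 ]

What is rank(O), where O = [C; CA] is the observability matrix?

2

CA = [[12, -12], [-3, 0]]
Observability matrix O = [C; CA] = [[4, 0], [-1, -3], [12, -12], [-3, 0]]
Take the 2×2 submatrix of O formed by rows 1, 2: [[4, 0], [-1, -3]]. Its determinant is 4·(-3) - 0·(-1) = -12 - 0 = -12 ≠ 0.
So rank(O) ≥ 2; since O has 2 columns, rank(O) = 2.
rank(O) = 2 = n, so the pair (A, C) is completely observable.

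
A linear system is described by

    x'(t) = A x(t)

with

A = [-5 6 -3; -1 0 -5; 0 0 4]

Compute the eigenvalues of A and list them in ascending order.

det(sI - A) = s^3 - (tr A)s^2 + (M11 + M22 + M33)s - det A, where Mii is the 2×2 principal minor of A obtained by deleting row i and column i.
tr A = (-5) + 0 + 4 = -1; M11 = 0·4 - (-5)·0 = 0 - 0 = 0; M22 = (-5)·4 - (-3)·0 = -20 - 0 = -20; M33 = (-5)·0 - 6·(-1) = 0 - (-6) = 6; sum of minors = -14.
det A = (-5)·(0·4 - (-5)·0) - 6·((-1)·4 - (-5)·0) + (-3)·((-1)·0 - 0·0) = (-5)·0 - 6·(-4) + (-3)·0 = 24.
So p(s) = det(sI - A) = s^3 + s^2 - 14s - 24.
Rational-root test: any integer root divides -24. Testing small divisors, s = -2 works: p(-2) = -8 + 4 + 28 + (-24) = 0, so (s + 2) is a factor.
Dividing, p(s) = (s + 2)(s^2 - s - 12).
Factor s^2 - s - 12: two numbers with sum 1 and product -12 are 4 and -3, so s^2 - s - 12 = (s - 4)(s + 3).
Hence p(s) = (s - 4) (s + 2) (s + 3), with roots -3, -2, 4.
At least one eigenvalue has non-negative real part, so the system is not asymptotically stable.

-3, -2, 4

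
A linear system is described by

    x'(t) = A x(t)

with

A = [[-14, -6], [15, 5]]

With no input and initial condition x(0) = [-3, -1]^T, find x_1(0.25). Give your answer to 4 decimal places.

det(sI - A) = s^2 - (tr A)s + det A, with tr A = (-14) + 5 = -9 and det A = (-14)·5 - (-6)·15 = -70 - (-90) = 20.
So p(s) = det(sI - A) = s^2 + 9s + 20.
Factor s^2 + 9s + 20: two numbers with sum -9 and product 20 are -4 and -5, so s^2 + 9s + 20 = (s + 4)(s + 5).
Hence p(s) = (s + 4) (s + 5), with roots -5, -4.
The eigenvalues -5, -4 are distinct and real, so A is diagonalisable and x(t) = e^{At} x(0) = V diag(e^{λ_i t}) V^{-1} x(0), where the columns of V are the eigenvectors.
λ = -5: A - (-5)I = [[-9, -6], [15, 10]]. Row 1 gives (-9)·v1 + (-6)·v2 = 0, so take v_1 = [2, -3]^T.
λ = -4: A - (-4)I = [[-10, -6], [15, 9]]. Row 1 gives (-10)·v1 + (-6)·v2 = 0, so take v_2 = [3, -5]^T.
V = [v_1 v_2] = [[2, 3], [-3, -5]] has det V = -1, so V^{-1} = adj(V)/det V = [[5, 3], [-3, -2]].
Modal coordinates z(0) = V^{-1} x(0): 5·(-3) + 3·(-1) = -18; (-3)·(-3) + (-2)·(-1) = 11; so z(0) = [-18, 11]^T.
x_1(t) = Σ_i (v_i)_1 · z_i(0) · e^{λ_i t} (row 1 of V times the modal terms).
x_1(0.25) = 2·(-18)·e^{-5·0.25} + 3·11·e^{-4·0.25} = (-36)·0.286505 + 33·0.367879 = 1.8258.

1.8258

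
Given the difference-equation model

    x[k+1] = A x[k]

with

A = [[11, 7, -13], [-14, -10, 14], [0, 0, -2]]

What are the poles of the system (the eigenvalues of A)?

det(zI - A) = z^3 - (tr A)z^2 + (M11 + M22 + M33)z - det A, where Mii is the 2×2 principal minor of A obtained by deleting row i and column i.
tr A = 11 + (-10) + (-2) = -1; M11 = (-10)·(-2) - 14·0 = 20 - 0 = 20; M22 = 11·(-2) - (-13)·0 = -22 - 0 = -22; M33 = 11·(-10) - 7·(-14) = -110 - (-98) = -12; sum of minors = -14.
det A = 11·((-10)·(-2) - 14·0) - 7·((-14)·(-2) - 14·0) + (-13)·((-14)·0 - (-10)·0) = 11·20 - 7·28 + (-13)·0 = 24.
So p(z) = det(zI - A) = z^3 + z^2 - 14z - 24.
Rational-root test: any integer root divides -24. Testing small divisors, z = -2 works: p(-2) = -8 + 4 + 28 + (-24) = 0, so (z + 2) is a factor.
Dividing, p(z) = (z + 2)(z^2 - z - 12).
Factor z^2 - z - 12: two numbers with sum 1 and product -12 are 4 and -3, so z^2 - z - 12 = (z - 4)(z + 3).
Hence p(z) = (z - 4) (z + 2) (z + 3), with roots -3, -2, 4.

-3, -2, 4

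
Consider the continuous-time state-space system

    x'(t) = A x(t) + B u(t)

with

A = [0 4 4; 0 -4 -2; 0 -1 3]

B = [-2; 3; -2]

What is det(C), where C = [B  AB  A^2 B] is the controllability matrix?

1548

AB = [[4], [-8], [-9]]
A^2B = [[-68], [50], [-19]]
Controllability matrix C = [B  AB  A^2B] = [[-2, 4, -68], [3, -8, 50], [-2, -9, -19]]
Expanding along the first row, det(C) = (-2)·((-8)·(-19) - 50·(-9)) - 4·(3·(-19) - 50·(-2)) + (-68)·(3·(-9) - (-8)·(-2)) = (-2)·602 - 4·43 + (-68)·(-43) = 1548
Since det(C) ≠ 0, rank(C) = 3 and the system is completely controllable.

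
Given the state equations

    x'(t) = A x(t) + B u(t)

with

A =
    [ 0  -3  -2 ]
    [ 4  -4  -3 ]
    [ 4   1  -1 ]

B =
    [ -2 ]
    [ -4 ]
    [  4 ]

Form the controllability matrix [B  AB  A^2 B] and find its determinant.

AB = [[4], [-4], [-16]]
A^2B = [[44], [80], [28]]
Controllability matrix C = [B  AB  A^2B] = [[-2, 4, 44], [-4, -4, 80], [4, -16, 28]]
Expanding along the first row, det(C) = (-2)·((-4)·28 - 80·(-16)) - 4·((-4)·28 - 80·4) + 44·((-4)·(-16) - (-4)·4) = (-2)·1168 - 4·(-432) + 44·80 = 2912
Since det(C) ≠ 0, rank(C) = 3 and the system is completely controllable.

2912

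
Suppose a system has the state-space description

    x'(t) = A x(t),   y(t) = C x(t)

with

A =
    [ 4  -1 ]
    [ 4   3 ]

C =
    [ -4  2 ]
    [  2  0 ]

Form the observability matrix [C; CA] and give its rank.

2

CA = [[-8, 10], [8, -2]]
Observability matrix O = [C; CA] = [[-4, 2], [2, 0], [-8, 10], [8, -2]]
Take the 2×2 submatrix of O formed by rows 1, 2: [[-4, 2], [2, 0]]. Its determinant is (-4)·0 - 2·2 = 0 - 4 = -4 ≠ 0.
So rank(O) ≥ 2; since O has 2 columns, rank(O) = 2.
rank(O) = 2 = n, so the pair (A, C) is completely observable.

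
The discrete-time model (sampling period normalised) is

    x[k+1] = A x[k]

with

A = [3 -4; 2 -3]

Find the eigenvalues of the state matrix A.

-1, 1

det(zI - A) = z^2 - (tr A)z + det A, with tr A = 3 + (-3) = 0 and det A = 3·(-3) - (-4)·2 = -9 - (-8) = -1.
So p(z) = det(zI - A) = z^2 - 1.
Factor z^2 - 1: two numbers with sum 0 and product -1 are 1 and -1, so z^2 - 1 = (z - 1)(z + 1).
Hence p(z) = (z - 1) (z + 1), with roots -1, 1.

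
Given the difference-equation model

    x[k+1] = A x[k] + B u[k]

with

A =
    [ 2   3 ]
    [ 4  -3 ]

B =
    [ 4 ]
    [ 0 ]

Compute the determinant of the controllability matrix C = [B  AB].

64

AB = [[8], [16]]
Controllability matrix C = [B  AB] = [[4, 8], [0, 16]]
det(C) = 4·16 - 8·0 = 64 - 0 = 64
Since det(C) ≠ 0, rank(C) = 2 and the system is completely controllable.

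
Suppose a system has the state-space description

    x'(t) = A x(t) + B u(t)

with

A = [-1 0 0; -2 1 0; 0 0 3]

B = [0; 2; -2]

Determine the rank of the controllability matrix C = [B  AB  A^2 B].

2

AB = [[0], [2], [-6]]
A^2B = [[0], [2], [-18]]
Controllability matrix C = [B  AB  A^2B] = [[0, 0, 0], [2, 2, 2], [-2, -6, -18]]
Row 1 of C is identically zero, so rank(C) ≤ 2.
The 2×2 minor from rows 2, 3, columns 1, 2 is 2·(-6) - 2·(-2) = -12 - (-4) = -8 ≠ 0, so rank(C) = 2.
rank(C) = 2 < n = 3, so the pair (A, B) is not completely controllable.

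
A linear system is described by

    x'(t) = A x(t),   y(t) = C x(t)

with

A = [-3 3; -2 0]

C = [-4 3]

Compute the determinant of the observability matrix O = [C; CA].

30

CA = [[6, -12]]
Observability matrix O = [C; CA] = [[-4, 3], [6, -12]]
det(O) = (-4)·(-12) - 3·6 = 48 - 18 = 30
Since det(O) ≠ 0, rank(O) = 2 and the system is completely observable.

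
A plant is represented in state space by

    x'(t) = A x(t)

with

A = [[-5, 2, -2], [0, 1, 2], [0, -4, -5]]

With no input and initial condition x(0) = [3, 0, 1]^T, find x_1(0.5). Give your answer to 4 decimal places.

0.3476

det(sI - A) = s^3 - (tr A)s^2 + (M11 + M22 + M33)s - det A, where Mii is the 2×2 principal minor of A obtained by deleting row i and column i.
tr A = (-5) + 1 + (-5) = -9; M11 = 1·(-5) - 2·(-4) = -5 - (-8) = 3; M22 = (-5)·(-5) - (-2)·0 = 25 - 0 = 25; M33 = (-5)·1 - 2·0 = -5 - 0 = -5; sum of minors = 23.
det A = (-5)·(1·(-5) - 2·(-4)) - 2·(0·(-5) - 2·0) + (-2)·(0·(-4) - 1·0) = (-5)·3 - 2·0 + (-2)·0 = -15.
So p(s) = det(sI - A) = s^3 + 9s^2 + 23s + 15.
Rational-root test: any integer root divides 15. Testing small divisors, s = -1 works: p(-1) = -1 + 9 + (-23) + 15 = 0, so (s + 1) is a factor.
Dividing, p(s) = (s + 1)(s^2 + 8s + 15).
Factor s^2 + 8s + 15: two numbers with sum -8 and product 15 are -3 and -5, so s^2 + 8s + 15 = (s + 3)(s + 5).
Hence p(s) = (s + 1) (s + 3) (s + 5), with roots -5, -3, -1.
The eigenvalues -5, -3, -1 are distinct and real, so A is diagonalisable and x(t) = e^{At} x(0) = V diag(e^{λ_i t}) V^{-1} x(0), where the columns of V are the eigenvectors.
λ = -5: A - (-5)I = [[0, 2, -2], [0, 6, 2], [0, -4, 0]]. v must be orthogonal to every row; (row 1) × (row 2) = [16, 0, 0], so take v_1 = [1, 0, 0]^T.
λ = -3: A - (-3)I = [[-2, 2, -2], [0, 4, 2], [0, -4, -2]]. v must be orthogonal to every row; (row 1) × (row 2) = [12, 4, -8], so take v_2 = [-3, -1, 2]^T.
λ = -1: A - (-1)I = [[-4, 2, -2], [0, 2, 2], [0, -4, -4]]. v must be orthogonal to every row; (row 1) × (row 2) = [8, 8, -8], so take v_3 = [-1, -1, 1]^T.
V = [v_1 v_2 v_3] = [[1, -3, -1], [0, -1, -1], [0, 2, 1]] has det V = 1, so V^{-1} = adj(V)/det V = [[1, 1, 2], [0, 1, 1], [0, -2, -1]].
Modal coordinates z(0) = V^{-1} x(0): 1·3 + 1·0 + 2·1 = 5; 0·3 + 1·0 + 1·1 = 1; 0·3 + (-2)·0 + (-1)·1 = -1; so z(0) = [5, 1, -1]^T.
x_1(t) = Σ_i (v_i)_1 · z_i(0) · e^{λ_i t} (row 1 of V times the modal terms).
x_1(0.5) = 1·5·e^{-5·0.5} + (-3)·1·e^{-3·0.5} + (-1)·(-1)·e^{-1·0.5} = 5·0.082085 + (-3)·0.223130 + 1·0.606531 = 0.3476.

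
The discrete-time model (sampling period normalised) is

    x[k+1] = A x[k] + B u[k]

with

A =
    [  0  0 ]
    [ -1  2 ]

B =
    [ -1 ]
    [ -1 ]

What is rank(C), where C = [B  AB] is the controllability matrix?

2

AB = [[0], [-1]]
Controllability matrix C = [B  AB] = [[-1, 0], [-1, -1]]
det(C) = (-1)·(-1) - 0·(-1) = 1 - 0 = 1 ≠ 0, so rank(C) = 2.
rank(C) = 2 = n, so the pair (A, B) is completely controllable.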